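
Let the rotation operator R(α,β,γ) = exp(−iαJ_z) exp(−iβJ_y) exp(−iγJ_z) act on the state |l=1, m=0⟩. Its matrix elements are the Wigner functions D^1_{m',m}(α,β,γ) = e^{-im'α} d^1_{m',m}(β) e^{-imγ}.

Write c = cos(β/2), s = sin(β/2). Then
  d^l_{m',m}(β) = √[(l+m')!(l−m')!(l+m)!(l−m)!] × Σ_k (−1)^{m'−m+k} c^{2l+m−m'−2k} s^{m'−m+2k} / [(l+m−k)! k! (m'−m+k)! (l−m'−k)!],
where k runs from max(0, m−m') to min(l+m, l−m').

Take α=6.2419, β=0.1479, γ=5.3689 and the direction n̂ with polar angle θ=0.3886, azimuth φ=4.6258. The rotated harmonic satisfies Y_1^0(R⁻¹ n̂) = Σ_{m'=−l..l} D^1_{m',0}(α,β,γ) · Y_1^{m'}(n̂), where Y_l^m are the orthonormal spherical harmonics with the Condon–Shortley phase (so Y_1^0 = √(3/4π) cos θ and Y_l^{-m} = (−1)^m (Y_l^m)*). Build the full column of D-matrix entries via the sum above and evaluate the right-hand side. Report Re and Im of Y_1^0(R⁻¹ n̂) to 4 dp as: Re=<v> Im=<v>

Need the full column D^1_{m',0} for m'=−1..1 at α=6.2419, β=0.1479, γ=5.3689.
cos(β/2)=0.997267, sin(β/2)=0.073883
d^1_{-1,0}: single k=1 term ⇒ +0.104200;  D = +0.104111-0.004301i
d^1_{0,0}: k∈[0..1] ⇒ +0.994541 -0.005459 = +0.989083;  D = +0.989083+0.000000i
d^1_{1,0}: single k=0 term ⇒ -0.104200;  D = -0.104111-0.004301i
Y_1^{m'}(θ=0.3886,φ=4.6258) and Σ D·Y over m':
  (+0.1041-0.0043i)·(-0.0113+0.1304i)  (+0.9891+0.0000i)·(+0.4522+0.0000i)  (-0.1041-0.0043i)·(+0.0113+0.1304i)
Y_1^0(R⁻¹ n̂) = +0.446001+0.000000i

Re=0.4460 Im=0.0000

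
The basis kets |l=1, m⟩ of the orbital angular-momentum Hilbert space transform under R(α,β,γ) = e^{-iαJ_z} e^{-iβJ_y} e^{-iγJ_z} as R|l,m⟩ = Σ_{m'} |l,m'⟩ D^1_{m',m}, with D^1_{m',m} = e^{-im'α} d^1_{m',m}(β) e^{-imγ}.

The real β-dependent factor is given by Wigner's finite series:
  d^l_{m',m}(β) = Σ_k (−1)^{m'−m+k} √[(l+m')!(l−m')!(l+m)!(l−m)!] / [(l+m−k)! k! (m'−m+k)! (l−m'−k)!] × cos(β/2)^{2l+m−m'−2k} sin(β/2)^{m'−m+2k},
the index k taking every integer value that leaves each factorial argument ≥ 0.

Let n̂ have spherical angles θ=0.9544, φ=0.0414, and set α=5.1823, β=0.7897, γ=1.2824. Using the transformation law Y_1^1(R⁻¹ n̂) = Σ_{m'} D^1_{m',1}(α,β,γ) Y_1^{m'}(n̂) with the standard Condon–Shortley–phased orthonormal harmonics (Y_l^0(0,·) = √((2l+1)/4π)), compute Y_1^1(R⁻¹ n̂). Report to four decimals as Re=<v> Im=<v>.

Need the full column D^1_{m',1} for m'=−1..1 at α=5.1823, β=0.7897, γ=1.2824.
cos(β/2)=0.923054, sin(β/2)=0.384670
d^1_{-1,1}: single k=2 term ⇒ +0.147971;  D = -0.107427-0.101759i
d^1_{0,1}: single k=1 term ⇒ +0.502146;  D = +0.142818-0.481408i
d^1_{1,1}: single k=0 term ⇒ +0.852029;  D = +0.838032-0.153808i
Y_1^{m'}(θ=0.9544,φ=0.0414) and Σ D·Y over m':
  (-0.1074-0.1018i)·(+0.2817-0.0117i)  (+0.1428-0.4814i)·(+0.2825+0.0000i)  (+0.8380-0.1538i)·(-0.2817-0.0117i)
Y_1^1(R⁻¹ n̂) = -0.228949-0.129843i

Re=-0.2289 Im=-0.1298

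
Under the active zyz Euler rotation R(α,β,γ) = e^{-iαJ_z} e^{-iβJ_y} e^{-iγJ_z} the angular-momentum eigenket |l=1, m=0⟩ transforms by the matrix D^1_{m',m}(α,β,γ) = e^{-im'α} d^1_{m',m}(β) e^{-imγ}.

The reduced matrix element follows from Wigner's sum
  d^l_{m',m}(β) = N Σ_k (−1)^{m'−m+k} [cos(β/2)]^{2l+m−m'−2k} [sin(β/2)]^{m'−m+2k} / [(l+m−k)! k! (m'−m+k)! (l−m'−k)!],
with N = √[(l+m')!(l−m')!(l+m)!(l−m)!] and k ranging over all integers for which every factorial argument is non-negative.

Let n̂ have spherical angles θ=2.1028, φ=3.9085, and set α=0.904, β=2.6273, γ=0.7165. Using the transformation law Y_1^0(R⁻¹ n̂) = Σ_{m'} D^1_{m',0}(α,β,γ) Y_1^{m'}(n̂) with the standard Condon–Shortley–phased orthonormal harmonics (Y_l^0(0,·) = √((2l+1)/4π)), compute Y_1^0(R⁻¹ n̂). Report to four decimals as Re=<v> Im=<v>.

Need the full column D^1_{m',0} for m'=−1..1 at α=0.904, β=2.6273, γ=0.7165.
cos(β/2)=0.254322, sin(β/2)=0.967120
d^1_{-1,0}: single k=1 term ⇒ +0.347839;  D = +0.215129+0.273335i
d^1_{0,0}: k∈[0..1] ⇒ +0.064680 -0.935320 = -0.870641;  D = -0.870641+0.000000i
d^1_{1,0}: single k=0 term ⇒ -0.347839;  D = -0.215129+0.273335i
Y_1^{m'}(θ=2.1028,φ=3.9085) and Σ D·Y over m':
  (+0.2151+0.2733i)·(-0.2144+0.2066i)  (-0.8706+0.0000i)·(-0.2478+0.0000i)  (-0.2151+0.2733i)·(+0.2144+0.2066i)
Y_1^0(R⁻¹ n̂) = +0.010597+0.000000i

Re=0.0106 Im=0.0000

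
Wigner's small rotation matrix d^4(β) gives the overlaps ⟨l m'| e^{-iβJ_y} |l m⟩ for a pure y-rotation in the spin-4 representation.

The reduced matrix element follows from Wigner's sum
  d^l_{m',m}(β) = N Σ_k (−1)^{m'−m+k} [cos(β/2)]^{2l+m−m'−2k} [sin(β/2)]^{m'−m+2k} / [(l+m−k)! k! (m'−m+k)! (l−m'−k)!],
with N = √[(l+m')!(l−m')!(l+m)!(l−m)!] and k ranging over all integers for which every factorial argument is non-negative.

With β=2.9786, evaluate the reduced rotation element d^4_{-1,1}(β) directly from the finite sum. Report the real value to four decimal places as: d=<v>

d=-0.8776

d^4_{-1,1}(β=2.9786) via Wigner's sum:
With c≡cos(β/2)=0.081406 and s≡sin(β/2)=0.996681, N=[6·120·120·6]^{1/2}=720.000000
k: max(0,(1)−(-1))=2 … min(4+(1),4−(-1))=5
  k=2: (−1)^0·720.0000/(72)·0.0814^6·0.9967^2 = +0.000003
  k=3: (−1)^1·720.0000/(24)·0.0814^4·0.9967^4 = -0.001300
  k=4: (−1)^2·720.0000/(48)·0.0814^2·0.9967^6 = +0.097441
  k=5: (−1)^3·720.0000/(720)·0.0814^0·0.9967^8 = -0.973754
d^4_{-1,1}(2.9786) = +0.000003 -0.001300 +0.097441 -0.973754 = -0.877610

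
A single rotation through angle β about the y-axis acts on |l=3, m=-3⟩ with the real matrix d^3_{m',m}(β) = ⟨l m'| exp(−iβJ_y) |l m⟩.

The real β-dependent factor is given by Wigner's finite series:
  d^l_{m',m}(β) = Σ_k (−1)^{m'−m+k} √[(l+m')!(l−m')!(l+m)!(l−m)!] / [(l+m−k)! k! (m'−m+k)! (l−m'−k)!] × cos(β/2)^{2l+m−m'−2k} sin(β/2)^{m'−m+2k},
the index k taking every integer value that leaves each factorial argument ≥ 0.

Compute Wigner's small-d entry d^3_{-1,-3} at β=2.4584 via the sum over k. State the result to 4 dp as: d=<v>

d^3_{-1,-3}(β=2.4584) via Wigner's sum:
c=cos(2.4584/2)=0.334992, s=sin(2.4584/2)=0.942221; N=√[2·24·1·720]=185.903201
k∈{0} keeps every argument non-negative
  k=0: (−1)^2·185.9032/(48)·0.3350^4·0.9422^2 = +0.043300
d^3_{-1,-3}(2.4584) = +0.043300

d=0.0433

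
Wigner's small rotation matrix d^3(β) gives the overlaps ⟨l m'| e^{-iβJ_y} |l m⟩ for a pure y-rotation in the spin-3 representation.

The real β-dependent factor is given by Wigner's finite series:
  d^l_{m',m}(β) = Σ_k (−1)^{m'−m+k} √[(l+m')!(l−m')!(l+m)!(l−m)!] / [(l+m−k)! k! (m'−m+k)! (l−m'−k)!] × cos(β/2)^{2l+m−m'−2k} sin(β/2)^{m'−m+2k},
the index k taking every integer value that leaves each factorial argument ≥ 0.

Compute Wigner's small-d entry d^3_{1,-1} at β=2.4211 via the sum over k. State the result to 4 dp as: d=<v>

d^3_{1,-1}(β=2.4211) via Wigner's sum:
With c≡cos(β/2)=0.352505 and s≡sin(β/2)=0.935810, N=[24·2·2·24]^{1/2}=48.000000
k∈{0,1,2} keeps every argument non-negative
  k=0: (−1)^2·48.0000/(8)·0.3525^4·0.9358^2 = +0.081131
  k=1: (−1)^3·48.0000/(6)·0.3525^2·0.9358^4 = -0.762379
  k=2: (−1)^4·48.0000/(48)·0.3525^0·0.9358^6 = +0.671624
d^3_{1,-1}(2.4211) = +0.081131 -0.762379 +0.671624 = -0.009624

d=-0.0096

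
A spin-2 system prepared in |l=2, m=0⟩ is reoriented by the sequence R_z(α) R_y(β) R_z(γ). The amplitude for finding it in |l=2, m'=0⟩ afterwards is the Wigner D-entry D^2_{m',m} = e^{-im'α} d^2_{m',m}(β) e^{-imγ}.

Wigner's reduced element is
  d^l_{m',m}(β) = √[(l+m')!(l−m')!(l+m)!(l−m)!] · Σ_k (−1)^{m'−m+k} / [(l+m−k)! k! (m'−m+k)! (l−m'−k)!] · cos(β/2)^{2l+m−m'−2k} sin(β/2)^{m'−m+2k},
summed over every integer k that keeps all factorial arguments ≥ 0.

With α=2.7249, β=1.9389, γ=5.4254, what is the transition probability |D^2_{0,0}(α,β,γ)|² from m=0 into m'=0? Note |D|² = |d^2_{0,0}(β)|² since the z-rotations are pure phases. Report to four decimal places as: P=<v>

P=0.0935

First d^2_{0,0}(β=1.9389), then the phase factors e^{-i(0)α} and e^{-i(0)γ}:
With c≡cos(β/2)=0.565753 and s≡sin(β/2)=0.824575, N=[2·2·2·2]^{1/2}=4.000000
k: max(0,(0)−(0))=0 … min(2+(0),2−(0))=2
  k=0: (−1)^0·4.0000/(4)·0.5658^4·0.8246^0 = +0.102449
  k=1: (−1)^1·4.0000/(1)·0.5658^2·0.8246^2 = -0.870510
  k=2: (−1)^2·4.0000/(4)·0.5658^0·0.8246^4 = +0.462296
d^2_{0,0}(1.9389) = +0.102449 -0.870510 +0.462296 = -0.305765
|D^2_{0,0}|² = |d^2_{0,0}(β)|² = (-0.305765)² = 0.093493 (the z-rotation phases have unit modulus)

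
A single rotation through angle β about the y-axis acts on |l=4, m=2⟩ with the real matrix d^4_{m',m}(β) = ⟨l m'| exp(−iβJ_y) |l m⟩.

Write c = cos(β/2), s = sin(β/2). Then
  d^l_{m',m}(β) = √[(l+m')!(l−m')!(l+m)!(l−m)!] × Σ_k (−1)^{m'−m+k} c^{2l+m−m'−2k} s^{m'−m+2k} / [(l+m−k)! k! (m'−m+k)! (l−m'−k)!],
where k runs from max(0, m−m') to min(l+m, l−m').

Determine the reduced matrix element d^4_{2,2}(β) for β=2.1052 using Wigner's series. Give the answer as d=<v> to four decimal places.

d=0.3841

d^4_{2,2}(β=2.1052) via Wigner's sum:
Half-angle: c=0.495314, s=0.868714. N=√(720·2·720·2)=1440.000000
k∈{0,1,2} keeps every argument non-negative
  k=0: (−1)^0·1440.0000/(1440)·0.4953^8·0.8687^0 = +0.003623
  k=1: (−1)^1·1440.0000/(120)·0.4953^6·0.8687^2 = -0.133727
  k=2: (−1)^2·1440.0000/(96)·0.4953^4·0.8687^4 = +0.514187
d^4_{2,2}(2.1052) = +0.003623 -0.133727 +0.514187 = +0.384083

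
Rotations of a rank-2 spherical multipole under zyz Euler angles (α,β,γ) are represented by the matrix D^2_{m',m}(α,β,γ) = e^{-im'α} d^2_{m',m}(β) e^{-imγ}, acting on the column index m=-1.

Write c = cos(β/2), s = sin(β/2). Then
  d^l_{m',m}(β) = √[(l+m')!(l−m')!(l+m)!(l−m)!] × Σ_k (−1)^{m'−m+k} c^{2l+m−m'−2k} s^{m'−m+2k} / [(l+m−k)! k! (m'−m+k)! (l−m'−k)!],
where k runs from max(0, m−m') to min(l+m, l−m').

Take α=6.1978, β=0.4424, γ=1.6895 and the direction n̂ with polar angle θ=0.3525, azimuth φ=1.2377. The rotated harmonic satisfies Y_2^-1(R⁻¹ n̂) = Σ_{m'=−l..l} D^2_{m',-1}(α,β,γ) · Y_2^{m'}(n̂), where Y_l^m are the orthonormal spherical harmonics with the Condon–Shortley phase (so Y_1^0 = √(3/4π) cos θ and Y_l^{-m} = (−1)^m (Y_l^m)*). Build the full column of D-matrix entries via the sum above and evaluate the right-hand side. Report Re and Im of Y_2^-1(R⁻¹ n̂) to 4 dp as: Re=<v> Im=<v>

Re=0.2534 Im=-0.1936

Need the full column D^2_{m',-1} for m'=−2..2 at α=6.1978, β=0.4424, γ=1.6895.
cos(β/2)=0.975635, sin(β/2)=0.219401
d^2_{-2,-1}: single k=1 term ⇒ +0.407502;  D = +0.021208+0.406950i
d^2_{-1,-1}: k∈[0..1] ⇒ +0.906044 -0.137458 = +0.768586;  D = -0.025603+0.768159i
d^2_{0,-1}: k∈[0..1] ⇒ -0.499086 +0.025239 = -0.473847;  D = +0.056115-0.470512i
d^2_{1,-1}: k∈[0..1] ⇒ +0.137458 -0.002317 = +0.135141;  D = -0.027390+0.132337i
d^2_{2,-1}: single k=0 term ⇒ -0.020608;  D = +0.005882-0.019750i
Y_2^{m'}(θ=0.3525,φ=1.2377) and Σ D·Y over m':
  (+0.0212+0.4069i)·(-0.0362-0.0285i)  (-0.0256+0.7682i)·(+0.0818-0.2366i)  (+0.0561-0.4705i)·(+0.5180+0.0000i)  (-0.0274+0.1323i)·(-0.0818-0.2366i)  (+0.0059-0.0198i)·(-0.0362+0.0285i)
Y_2^-1(R⁻¹ n̂) = +0.253396-0.193603i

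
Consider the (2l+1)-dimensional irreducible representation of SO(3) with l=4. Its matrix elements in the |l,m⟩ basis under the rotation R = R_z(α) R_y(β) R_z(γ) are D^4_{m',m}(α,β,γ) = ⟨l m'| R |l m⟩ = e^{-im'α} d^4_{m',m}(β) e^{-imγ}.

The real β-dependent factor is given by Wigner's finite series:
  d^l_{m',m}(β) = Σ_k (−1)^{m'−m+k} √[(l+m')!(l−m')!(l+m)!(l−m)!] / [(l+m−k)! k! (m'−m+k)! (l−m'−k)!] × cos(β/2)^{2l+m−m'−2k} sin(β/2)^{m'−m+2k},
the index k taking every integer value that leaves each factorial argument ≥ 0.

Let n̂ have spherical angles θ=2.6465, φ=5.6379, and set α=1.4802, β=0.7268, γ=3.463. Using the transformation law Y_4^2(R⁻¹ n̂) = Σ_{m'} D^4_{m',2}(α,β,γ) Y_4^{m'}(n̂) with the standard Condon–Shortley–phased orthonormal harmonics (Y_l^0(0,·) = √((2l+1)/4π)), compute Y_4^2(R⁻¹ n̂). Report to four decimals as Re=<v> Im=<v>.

Re=-0.2466 Im=-0.3189

Need the full column D^4_{m',2} for m'=−4..4 at α=1.4802, β=0.7268, γ=3.463.
cos(β/2)=0.934694, sin(β/2)=0.355454
d^4_{-4,2}: single k=6 term ⇒ +0.009324;  D = +0.004997-0.007872i
d^4_{-3,2}: k∈[5..6] ⇒ +0.052013 -0.002507 = +0.049506;  D = -0.039224-0.030204i
d^4_{-2,2}: k∈[4..6] ⇒ +0.182769 -0.021146 +0.000255 = +0.161878;  D = -0.109962+0.118798i
d^4_{-1,2}: k∈[3..5] ⇒ +0.453119 -0.098295 +0.002843 = +0.357667;  D = +0.239425+0.265709i
d^4_{0,2}: k∈[2..4] ⇒ +0.799290 -0.308249 +0.016717 = +0.507758;  D = +0.406416-0.304376i
d^4_{1,2}: k∈[1..3] ⇒ +0.939951 -0.679679 +0.065530 = +0.325802;  D = -0.170908-0.277376i
d^4_{2,2}: k∈[0..2] ⇒ +0.582579 -1.011031 +0.182769 = -0.245683;  D = +0.219968-0.109428i
d^4_{3,2}: k∈[0..1] ⇒ -0.828959 +0.359652 = -0.469306;  D = -0.170157-0.437373i
d^4_{4,2}: single k=0 term ⇒ +0.445823;  D = +0.428407-0.123390i
Y_4^{m'}(θ=2.6465,φ=5.6379) and Σ D·Y over m':
  (+0.0050-0.0079i)·(-0.0191+0.0120i)  (-0.0392-0.0302i)·(+0.0422-0.1103i)  (-0.1100+0.1188i)·(+0.0923+0.3207i)  (+0.2394+0.2657i)·(-0.3824-0.2878i)  (+0.4064-0.3044i)·(+0.0798+0.0000i)  (-0.1709-0.2774i)·(+0.3824-0.2878i)  (+0.2200-0.1094i)·(+0.0923-0.3207i)  (-0.1702-0.4374i)·(-0.0422-0.1103i)  (+0.4284-0.1234i)·(-0.0191-0.0120i)
Y_4^2(R⁻¹ n̂) = -0.246614-0.318915i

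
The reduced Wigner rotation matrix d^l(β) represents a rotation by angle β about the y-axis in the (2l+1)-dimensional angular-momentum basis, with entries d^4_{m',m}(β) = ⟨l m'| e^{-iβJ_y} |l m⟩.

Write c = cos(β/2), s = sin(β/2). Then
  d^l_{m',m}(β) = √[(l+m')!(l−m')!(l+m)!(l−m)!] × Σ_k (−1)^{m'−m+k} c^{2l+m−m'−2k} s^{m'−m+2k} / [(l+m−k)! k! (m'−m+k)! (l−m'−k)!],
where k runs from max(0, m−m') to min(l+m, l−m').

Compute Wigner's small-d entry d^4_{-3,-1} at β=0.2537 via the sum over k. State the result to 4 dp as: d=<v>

d^4_{-3,-1}(β=0.2537) via Wigner's sum:
With c≡cos(β/2)=0.991965 and s≡sin(β/2)=0.126510, N=[1·5040·6·120]^{1/2}=1904.940944
The bounds max(0,m−m')=2 and min(l+m,l−m')=3 give 2 terms
  k=2: (−1)^0·1904.9409/(240)·0.9920^6·0.1265^2 = +0.121032
  k=3: (−1)^1·1904.9409/(144)·0.9920^4·0.1265^4 = -0.003281
d^4_{-3,-1}(0.2537) = +0.121032 -0.003281 = +0.117751

d=0.1178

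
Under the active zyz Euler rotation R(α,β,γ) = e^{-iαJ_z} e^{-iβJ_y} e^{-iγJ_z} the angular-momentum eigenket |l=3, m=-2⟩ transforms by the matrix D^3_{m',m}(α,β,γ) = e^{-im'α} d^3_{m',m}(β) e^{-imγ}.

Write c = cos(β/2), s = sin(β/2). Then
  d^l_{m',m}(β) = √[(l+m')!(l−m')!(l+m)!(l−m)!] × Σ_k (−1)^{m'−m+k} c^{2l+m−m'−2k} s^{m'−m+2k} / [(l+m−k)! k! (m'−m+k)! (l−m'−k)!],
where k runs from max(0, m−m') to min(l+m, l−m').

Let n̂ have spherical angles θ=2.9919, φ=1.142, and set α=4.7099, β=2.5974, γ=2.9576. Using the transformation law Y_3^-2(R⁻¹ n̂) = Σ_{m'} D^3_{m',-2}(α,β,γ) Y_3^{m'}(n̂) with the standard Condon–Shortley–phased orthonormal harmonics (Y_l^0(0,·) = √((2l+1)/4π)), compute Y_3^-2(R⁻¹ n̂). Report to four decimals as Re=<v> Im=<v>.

Need the full column D^3_{m',-2} for m'=−3..3 at α=4.7099, β=2.5974, γ=2.9576.
cos(β/2)=0.268751, sin(β/2)=0.963210
d^3_{-3,-2}: single k=1 term ⇒ +0.003308;  D = +0.001213+0.003077i
d^3_{-2,-2}: k∈[0..1] ⇒ +0.000377 -0.024200 = -0.023823;  D = +0.022185-0.008681i
d^3_{-1,-2}: k∈[0..1] ⇒ -0.004270 +0.109709 = +0.105439;  D = -0.038175-0.098286i
d^3_{0,-2}: k∈[0..1] ⇒ +0.026510 -0.340522 = -0.314012;  D = -0.292990+0.112962i
d^3_{1,-2}: k∈[0..1] ⇒ -0.109709 +0.704619 = +0.594910;  D = +0.212628+0.555614i
d^3_{2,-2}: k∈[0..1] ⇒ +0.310852 -0.798592 = -0.487739;  D = +0.455955-0.173190i
d^3_{3,-2}: single k=0 term ⇒ -0.545796;  D = +0.192535+0.510709i
Y_3^{m'}(θ=2.9919,φ=1.142) and Σ D·Y over m':
  (+0.0012+0.0031i)·(-0.0013+0.0004i)  (+0.0222-0.0087i)·(+0.0147+0.0170i)  (-0.0382-0.0983i)·(+0.0779-0.1705i)  (-0.2930+0.1130i)·(-0.6970+0.0000i)  (+0.2126+0.5556i)·(-0.0779-0.1705i)  (+0.4560-0.1732i)·(+0.0147-0.0170i)  (+0.1925+0.5107i)·(+0.0013+0.0004i)
Y_3^-2(R⁻¹ n̂) = +0.266907-0.168724i

Re=0.2669 Im=-0.1687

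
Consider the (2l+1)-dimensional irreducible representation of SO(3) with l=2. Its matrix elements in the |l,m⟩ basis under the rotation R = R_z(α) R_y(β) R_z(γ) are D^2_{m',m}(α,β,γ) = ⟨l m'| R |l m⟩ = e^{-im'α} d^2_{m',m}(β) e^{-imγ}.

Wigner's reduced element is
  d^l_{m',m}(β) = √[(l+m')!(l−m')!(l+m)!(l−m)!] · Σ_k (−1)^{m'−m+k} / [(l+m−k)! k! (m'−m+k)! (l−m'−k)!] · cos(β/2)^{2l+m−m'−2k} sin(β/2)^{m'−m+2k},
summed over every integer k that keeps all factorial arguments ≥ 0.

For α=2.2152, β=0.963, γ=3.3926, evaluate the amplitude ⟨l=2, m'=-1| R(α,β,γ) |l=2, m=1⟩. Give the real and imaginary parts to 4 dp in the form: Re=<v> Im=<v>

D^2_{-1,1}(2.2152,0.963,3.3926) = e^{-i·-1·2.2152}·d^2_{-1,1}(0.963)·e^{-i·1·3.3926}. Compute d first:
Half-angle: c=0.886301, s=0.463109. N=√(1·6·6·1)=6.000000
k∈{2,3} keeps every argument non-negative
  k=2: (−1)^0·6.0000/(2)·0.8863^2·0.4631^2 = +0.505418
  k=3: (−1)^1·6.0000/(6)·0.8863^0·0.4631^4 = -0.045997
d^2_{-1,1}(0.963) = +0.505418 -0.045997 = +0.459421
Phases: e^{-i·(-1)·2.2152}=-0.600722+0.799458i, e^{-i·(1)·3.3926}=-0.968663+0.248380i ⇒ D=+0.176109-0.424327i

Re=0.1761 Im=-0.4243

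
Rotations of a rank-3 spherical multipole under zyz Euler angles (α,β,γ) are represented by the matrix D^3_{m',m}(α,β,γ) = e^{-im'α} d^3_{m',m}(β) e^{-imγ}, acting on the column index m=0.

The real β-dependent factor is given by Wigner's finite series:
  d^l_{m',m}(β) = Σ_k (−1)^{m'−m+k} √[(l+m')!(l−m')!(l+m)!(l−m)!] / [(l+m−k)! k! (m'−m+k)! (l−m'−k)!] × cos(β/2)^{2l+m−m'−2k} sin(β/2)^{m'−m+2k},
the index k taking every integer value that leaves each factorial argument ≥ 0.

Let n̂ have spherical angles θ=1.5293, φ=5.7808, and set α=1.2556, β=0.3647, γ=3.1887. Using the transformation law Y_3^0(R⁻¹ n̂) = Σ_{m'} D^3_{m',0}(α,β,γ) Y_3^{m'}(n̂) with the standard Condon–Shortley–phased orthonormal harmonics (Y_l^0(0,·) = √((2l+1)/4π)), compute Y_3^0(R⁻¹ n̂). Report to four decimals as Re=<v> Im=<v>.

Need the full column D^3_{m',0} for m'=−3..3 at α=1.2556, β=0.3647, γ=3.1887.
cos(β/2)=0.983420, sin(β/2)=0.181341
d^3_{-3,0}: single k=3 term ⇒ +0.025364;  D = -0.020566-0.014845i
d^3_{-2,0}: k∈[2..3] ⇒ +0.168465 -0.005728 = +0.162737;  D = -0.131458+0.095927i
d^3_{-1,0}: k∈[1..3] ⇒ +0.577807 -0.058941 +0.000668 = +0.519534;  D = +0.161057+0.493939i
d^3_{0,0}: k∈[0..3] ⇒ +0.904555 -0.276816 +0.009413 -0.000036 = +0.637116;  D = +0.637116+0.000000i
d^3_{1,0}: k∈[0..2] ⇒ -0.577807 +0.058941 -0.000668 = -0.519534;  D = -0.161057+0.493939i
d^3_{2,0}: k∈[0..1] ⇒ +0.168465 -0.005728 = +0.162737;  D = -0.131458-0.095927i
d^3_{3,0}: single k=0 term ⇒ -0.025364;  D = +0.020566-0.014845i
Y_3^{m'}(θ=1.5293,φ=5.7808) and Σ D·Y over m':
  (-0.0206-0.0148i)·(+0.0265+0.4153i)  (-0.1315+0.0959i)·(+0.0227+0.0357i)  (+0.1611+0.4939i)·(-0.2806-0.1541i)  (+0.6371+0.0000i)·(-0.0463+0.0000i)  (-0.1611+0.4939i)·(+0.2806-0.1541i)  (-0.1315-0.0959i)·(+0.0227-0.0357i)  (+0.0206-0.0148i)·(-0.0265+0.4153i)
Y_3^0(R⁻¹ n̂) = +0.030818+0.000000i

Re=0.0308 Im=0.0000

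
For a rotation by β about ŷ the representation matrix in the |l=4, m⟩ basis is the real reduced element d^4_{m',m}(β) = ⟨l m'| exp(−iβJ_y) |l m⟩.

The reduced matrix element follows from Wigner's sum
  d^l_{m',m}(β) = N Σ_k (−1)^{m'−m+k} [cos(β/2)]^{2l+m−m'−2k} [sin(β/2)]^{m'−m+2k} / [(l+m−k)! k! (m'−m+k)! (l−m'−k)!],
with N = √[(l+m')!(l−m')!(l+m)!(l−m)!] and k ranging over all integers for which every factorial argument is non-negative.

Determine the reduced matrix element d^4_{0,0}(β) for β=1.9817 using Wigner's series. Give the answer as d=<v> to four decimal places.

d^4_{0,0}(β=1.9817) via Wigner's sum:
c=cos(1.9817/2)=0.547979, s=sin(1.9817/2)=0.836492; N=√[24·24·24·24]=576.000000
Admissible k: 0..4 (factorial args all ≥0)
  k=0: (−1)^0·576.0000/(576)·0.5480^8·0.8365^0 = +0.008130
  k=1: (−1)^1·576.0000/(36)·0.5480^6·0.8365^2 = -0.303129
  k=2: (−1)^2·576.0000/(16)·0.5480^4·0.8365^4 = +1.589299
  k=3: (−1)^3·576.0000/(36)·0.5480^2·0.8365^6 = -1.645958
  k=4: (−1)^4·576.0000/(576)·0.5480^0·0.8365^8 = +0.239715
d^4_{0,0}(1.9817) = +0.008130 -0.303129 +1.589299 -1.645958 +0.239715 = -0.111943

d=-0.1119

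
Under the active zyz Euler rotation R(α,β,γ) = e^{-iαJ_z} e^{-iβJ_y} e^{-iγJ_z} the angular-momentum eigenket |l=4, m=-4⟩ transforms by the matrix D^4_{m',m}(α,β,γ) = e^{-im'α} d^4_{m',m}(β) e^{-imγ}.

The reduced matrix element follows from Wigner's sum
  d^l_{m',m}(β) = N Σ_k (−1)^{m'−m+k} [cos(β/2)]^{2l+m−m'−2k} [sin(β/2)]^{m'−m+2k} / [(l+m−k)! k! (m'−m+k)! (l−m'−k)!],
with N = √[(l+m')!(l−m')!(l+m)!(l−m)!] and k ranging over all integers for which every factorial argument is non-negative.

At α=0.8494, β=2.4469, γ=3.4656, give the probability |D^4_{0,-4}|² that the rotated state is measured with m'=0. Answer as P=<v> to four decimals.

Split into d^4_{0,-4}(β=2.4469) × two z-phases.
With c≡cos(β/2)=0.340404 and s≡sin(β/2)=0.940279, N=[24·24·1·40320]^{1/2}=4819.161753
k: max(0,(-4)−(0))=0 … min(4+(-4),4−(0))=0
  k=0: (−1)^4·4819.1618/(576)·0.3404^4·0.9403^4 = +0.087812
d^4_{0,-4}(2.4469) = +0.087812
|D^4_{0,-4}|² = |d^4_{0,-4}(β)|² = (+0.087812)² = 0.007711 (the z-rotation phases have unit modulus)

P=0.0077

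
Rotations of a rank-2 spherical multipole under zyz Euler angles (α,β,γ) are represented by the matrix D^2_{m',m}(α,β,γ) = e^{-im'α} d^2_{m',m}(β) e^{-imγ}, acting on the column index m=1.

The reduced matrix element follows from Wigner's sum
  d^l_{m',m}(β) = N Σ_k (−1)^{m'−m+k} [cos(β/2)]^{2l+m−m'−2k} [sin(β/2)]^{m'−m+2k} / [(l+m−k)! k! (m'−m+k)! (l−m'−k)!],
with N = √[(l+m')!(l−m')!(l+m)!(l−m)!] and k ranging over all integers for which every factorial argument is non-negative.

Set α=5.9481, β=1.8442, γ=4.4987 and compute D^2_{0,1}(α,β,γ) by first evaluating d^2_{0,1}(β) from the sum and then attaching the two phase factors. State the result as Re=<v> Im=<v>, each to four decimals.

Re=0.0675 Im=-0.3112

First d^2_{0,1}(β=1.8442), then the phase factors e^{-i(0)α} and e^{-i(1)γ}:
Half-angle: c=0.604148, s=0.796872. N=√(2·2·6·1)=4.898979
k∈{1,2} keeps every argument non-negative
  k=1: (−1)^0·4.8990/(2)·0.6041^3·0.7969^1 = +0.430422
  k=2: (−1)^1·4.8990/(2)·0.6041^1·0.7969^3 = -0.748833
d^2_{0,1}(1.8442) = +0.430422 -0.748833 = -0.318411
D = (+1.000000+0.000000i)·(-0.318411)·(-0.212066+0.977255i) = +0.067524-0.311169i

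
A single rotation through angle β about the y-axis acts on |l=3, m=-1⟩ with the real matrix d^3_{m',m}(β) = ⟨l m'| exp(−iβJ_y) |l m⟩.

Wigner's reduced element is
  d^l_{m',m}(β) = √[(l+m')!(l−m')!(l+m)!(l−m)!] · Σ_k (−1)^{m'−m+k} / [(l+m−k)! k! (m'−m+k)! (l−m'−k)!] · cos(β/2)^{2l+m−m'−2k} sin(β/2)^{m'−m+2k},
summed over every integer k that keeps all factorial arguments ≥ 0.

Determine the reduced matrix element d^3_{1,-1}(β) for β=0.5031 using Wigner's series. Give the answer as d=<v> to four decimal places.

d^3_{1,-1}(β=0.5031) via Wigner's sum:
With c≡cos(β/2)=0.968528 and s≡sin(β/2)=0.248905, N=[24·2·2·24]^{1/2}=48.000000
Admissible k: 0..2 (factorial args all ≥0)
  k=0: (−1)^2·48.0000/(8)·0.9685^4·0.2489^2 = +0.327091
  k=1: (−1)^3·48.0000/(6)·0.9685^2·0.2489^4 = -0.028804
  k=2: (−1)^4·48.0000/(48)·0.9685^0·0.2489^6 = +0.000238
d^3_{1,-1}(0.5031) = +0.327091 -0.028804 +0.000238 = +0.298525

d=0.2985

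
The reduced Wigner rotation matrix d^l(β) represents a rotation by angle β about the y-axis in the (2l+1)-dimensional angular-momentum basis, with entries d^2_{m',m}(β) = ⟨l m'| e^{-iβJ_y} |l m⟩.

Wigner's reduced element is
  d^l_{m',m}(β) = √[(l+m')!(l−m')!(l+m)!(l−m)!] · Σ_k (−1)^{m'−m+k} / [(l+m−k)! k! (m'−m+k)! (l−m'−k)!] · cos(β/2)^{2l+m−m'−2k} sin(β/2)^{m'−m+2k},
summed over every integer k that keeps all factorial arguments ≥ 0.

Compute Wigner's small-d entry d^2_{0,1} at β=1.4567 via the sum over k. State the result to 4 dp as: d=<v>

d^2_{0,1}(β=1.4567) via Wigner's sum:
With c≡cos(β/2)=0.746274 and s≡sin(β/2)=0.665639, N=[2·2·6·1]^{1/2}=4.898979
The bounds max(0,m−m')=1 and min(l+m,l−m')=2 give 2 terms
  k=1: (−1)^0·4.8990/(2)·0.7463^3·0.6656^1 = +0.677655
  k=2: (−1)^1·4.8990/(2)·0.7463^1·0.6656^3 = -0.539126
d^2_{0,1}(1.4567) = +0.677655 -0.539126 = +0.138529

d=0.1385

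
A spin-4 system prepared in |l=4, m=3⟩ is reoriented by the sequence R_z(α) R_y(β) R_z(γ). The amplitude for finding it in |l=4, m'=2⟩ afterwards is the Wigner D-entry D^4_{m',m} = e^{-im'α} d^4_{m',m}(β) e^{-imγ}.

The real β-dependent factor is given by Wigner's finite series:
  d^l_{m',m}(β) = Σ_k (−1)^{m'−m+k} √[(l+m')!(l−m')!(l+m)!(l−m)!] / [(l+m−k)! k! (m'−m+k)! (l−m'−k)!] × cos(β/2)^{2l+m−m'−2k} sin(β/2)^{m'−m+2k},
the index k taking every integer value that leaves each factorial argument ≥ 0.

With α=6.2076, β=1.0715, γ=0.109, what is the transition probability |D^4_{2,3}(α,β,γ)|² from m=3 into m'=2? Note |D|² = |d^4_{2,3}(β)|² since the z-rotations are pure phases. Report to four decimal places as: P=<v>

P=0.0014

First d^4_{2,3}(β=1.0715), then the phase factors e^{-i(2)α} and e^{-i(3)γ}:
Half-angle: c=0.859886, s=0.510486. N=√(720·2·5040·1)=2693.993318
The bounds max(0,m−m')=1 and min(l+m,l−m')=2 give 2 terms
  k=1: (−1)^0·2693.9933/(720)·0.8599^7·0.5105^1 = +0.663948
  k=2: (−1)^1·2693.9933/(240)·0.8599^5·0.5105^3 = -0.702007
d^4_{2,3}(1.0715) = +0.663948 -0.702007 = -0.038059
|D^4_{2,3}|² = |d^4_{2,3}(β)|² = (-0.038059)² = 0.001448 (the z-rotation phases have unit modulus)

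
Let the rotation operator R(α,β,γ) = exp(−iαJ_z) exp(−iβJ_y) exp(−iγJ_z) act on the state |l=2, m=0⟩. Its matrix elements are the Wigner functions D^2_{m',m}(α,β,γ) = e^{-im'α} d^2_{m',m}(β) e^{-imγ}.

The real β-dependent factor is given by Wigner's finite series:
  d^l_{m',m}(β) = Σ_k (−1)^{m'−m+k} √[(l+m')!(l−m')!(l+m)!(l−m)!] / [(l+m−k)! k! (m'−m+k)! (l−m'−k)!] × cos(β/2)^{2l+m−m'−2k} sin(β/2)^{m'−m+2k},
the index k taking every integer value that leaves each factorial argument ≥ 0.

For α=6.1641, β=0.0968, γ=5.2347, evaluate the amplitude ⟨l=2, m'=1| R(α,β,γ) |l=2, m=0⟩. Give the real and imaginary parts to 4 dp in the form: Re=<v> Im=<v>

D^2_{1,0}(6.1641,0.0968,5.2347) = e^{-i·1·6.1641}·d^2_{1,0}(0.0968)·e^{-i·0·5.2347}. Compute d first:
c=cos(0.0968/2)=0.998829, s=sin(0.0968/2)=0.048381; N=√[6·1·2·2]=4.898979
k: max(0,(0)−(1))=0 … min(2+(0),2−(1))=1
  k=0: (−1)^1·4.8990/(2)·0.9988^3·0.0484^1 = -0.118093
  k=1: (−1)^2·4.8990/(2)·0.9988^1·0.0484^3 = +0.000277
d^2_{1,0}(0.0968) = -0.118093 +0.000277 = -0.117816
D = (+0.992918+0.118804i)·(-0.117816)·(+1.000000+0.000000i) = -0.116982-0.013997i

Re=-0.1170 Im=-0.0140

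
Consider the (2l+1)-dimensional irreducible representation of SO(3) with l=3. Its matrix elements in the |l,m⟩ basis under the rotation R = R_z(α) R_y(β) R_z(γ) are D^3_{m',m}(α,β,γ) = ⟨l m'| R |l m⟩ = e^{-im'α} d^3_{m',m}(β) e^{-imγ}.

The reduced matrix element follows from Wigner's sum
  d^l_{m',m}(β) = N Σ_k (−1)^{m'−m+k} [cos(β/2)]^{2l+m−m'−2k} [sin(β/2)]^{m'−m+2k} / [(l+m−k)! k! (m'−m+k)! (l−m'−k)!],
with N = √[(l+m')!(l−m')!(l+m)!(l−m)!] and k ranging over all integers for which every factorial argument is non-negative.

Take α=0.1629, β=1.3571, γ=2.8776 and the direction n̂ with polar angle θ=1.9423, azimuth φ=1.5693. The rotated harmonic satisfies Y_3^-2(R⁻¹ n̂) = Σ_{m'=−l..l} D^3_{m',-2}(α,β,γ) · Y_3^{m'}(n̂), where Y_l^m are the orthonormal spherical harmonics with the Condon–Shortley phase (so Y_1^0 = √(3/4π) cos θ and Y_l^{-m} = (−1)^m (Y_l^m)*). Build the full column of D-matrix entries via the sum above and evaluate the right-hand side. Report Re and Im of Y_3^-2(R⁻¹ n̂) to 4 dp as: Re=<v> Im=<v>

Need the full column D^3_{m',-2} for m'=−3..3 at α=0.1629, β=1.3571, γ=2.8776.
cos(β/2)=0.778484, sin(β/2)=0.627665
d^3_{-3,-2}: single k=1 term ⇒ +0.439593;  D = +0.439254-0.017265i
d^3_{-2,-2}: k∈[0..1] ⇒ +0.222586 -0.723475 = -0.500890;  D = -0.490687+0.100584i
d^3_{-1,-2}: k∈[0..1] ⇒ -0.567512 +0.737840 = +0.170327;  D = +0.159102-0.060812i
d^3_{0,-2}: k∈[0..1] ⇒ +0.792527 -0.515194 = +0.277333;  D = +0.239567-0.139719i
d^3_{1,-2}: k∈[0..1] ⇒ -0.737840 +0.239822 = -0.498018;  D = -0.383813+0.317347i
d^3_{2,-2}: k∈[0..1] ⇒ +0.470306 -0.061146 = +0.409160;  D = +0.268873-0.308414i
d^3_{3,-2}: single k=0 term ⇒ -0.185765;  D = -0.097747+0.157969i
Y_3^{m'}(θ=1.9423,φ=1.5693) and Σ D·Y over m':
  (+0.4393-0.0173i)·(-0.0015+0.3375i)  (-0.4907+0.1006i)·(+0.3221+0.0010i)  (+0.1591-0.0608i)·(-0.0002+0.1027i)  (+0.2396-0.1397i)·(+0.3171+0.0000i)  (-0.3838+0.3173i)·(+0.0002+0.1027i)  (+0.2689-0.3084i)·(+0.3221-0.0010i)  (-0.0977+0.1580i)·(+0.0015+0.3375i)
Y_3^-2(R⁻¹ n̂) = -0.070602-0.019477i

Re=-0.0706 Im=-0.0195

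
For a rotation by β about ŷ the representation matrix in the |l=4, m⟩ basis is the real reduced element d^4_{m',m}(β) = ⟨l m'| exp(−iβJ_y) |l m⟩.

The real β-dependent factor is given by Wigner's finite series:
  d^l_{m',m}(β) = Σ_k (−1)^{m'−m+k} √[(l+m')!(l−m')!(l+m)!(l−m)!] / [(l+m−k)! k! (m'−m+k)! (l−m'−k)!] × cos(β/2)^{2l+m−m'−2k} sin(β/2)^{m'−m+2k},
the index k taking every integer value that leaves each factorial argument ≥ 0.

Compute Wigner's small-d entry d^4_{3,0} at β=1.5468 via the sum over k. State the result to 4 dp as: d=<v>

d=-0.0355

d^4_{3,0}(β=1.5468) via Wigner's sum:
c=cos(1.5468/2)=0.715540, s=sin(1.5468/2)=0.698572; N=√[5040·1·24·24]=1703.830978
The bounds max(0,m−m')=0 and min(l+m,l−m')=1 give 2 terms
  k=0: (−1)^3·1703.8310/(144)·0.7155^5·0.6986^3 = -0.756600
  k=1: (−1)^4·1703.8310/(144)·0.7155^3·0.6986^5 = +0.721143
d^4_{3,0}(1.5468) = -0.756600 +0.721143 = -0.035457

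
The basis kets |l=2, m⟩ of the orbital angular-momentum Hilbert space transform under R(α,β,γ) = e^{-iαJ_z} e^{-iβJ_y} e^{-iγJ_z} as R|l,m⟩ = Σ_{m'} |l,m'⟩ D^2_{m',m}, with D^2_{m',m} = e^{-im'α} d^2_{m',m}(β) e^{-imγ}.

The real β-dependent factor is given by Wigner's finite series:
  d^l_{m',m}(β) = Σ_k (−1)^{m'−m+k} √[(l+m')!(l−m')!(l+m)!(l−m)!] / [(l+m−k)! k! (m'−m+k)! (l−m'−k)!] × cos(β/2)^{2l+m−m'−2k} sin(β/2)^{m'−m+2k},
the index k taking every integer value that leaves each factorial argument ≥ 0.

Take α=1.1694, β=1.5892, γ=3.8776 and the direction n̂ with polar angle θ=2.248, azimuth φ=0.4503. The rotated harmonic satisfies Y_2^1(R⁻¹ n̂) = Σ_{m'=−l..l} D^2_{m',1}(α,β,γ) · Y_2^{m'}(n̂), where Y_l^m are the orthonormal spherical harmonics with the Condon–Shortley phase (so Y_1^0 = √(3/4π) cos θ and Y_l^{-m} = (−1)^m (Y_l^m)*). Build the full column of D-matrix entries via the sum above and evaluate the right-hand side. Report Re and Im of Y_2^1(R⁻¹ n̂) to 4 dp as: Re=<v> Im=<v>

Re=0.0516 Im=-0.3666

Need the full column D^2_{m',1} for m'=−2..2 at α=1.1694, β=1.5892, γ=3.8776.
cos(β/2)=0.700570, sin(β/2)=0.713583
d^2_{-2,1}: single k=3 term ⇒ +0.509115;  D = +0.016287-0.508855i
d^2_{-1,1}: k∈[2..3] ⇒ +0.749746 -0.259286 = +0.490460;  D = -0.445115-0.205970i
d^2_{0,1}: k∈[1..2] ⇒ +0.601001 -0.623536 = -0.022535;  D = +0.016702-0.015128i
d^2_{1,1}: k∈[0..1] ⇒ +0.240883 -0.749746 = -0.508863;  D = -0.167111-0.480640i
d^2_{2,1}: single k=0 term ⇒ -0.490716;  D = -0.489622-0.032748i
Y_2^{m'}(θ=2.248,φ=0.4503) and Σ D·Y over m':
  (+0.0163-0.5089i)·(+0.1457-0.1839i)  (-0.4451-0.2060i)·(-0.3397+0.1642i)  (+0.0167-0.0151i)·(+0.0561+0.0000i)  (-0.1671-0.4806i)·(+0.3397+0.1642i)  (-0.4896-0.0327i)·(+0.1457+0.1839i)
Y_2^1(R⁻¹ n̂) = +0.051593-0.366610i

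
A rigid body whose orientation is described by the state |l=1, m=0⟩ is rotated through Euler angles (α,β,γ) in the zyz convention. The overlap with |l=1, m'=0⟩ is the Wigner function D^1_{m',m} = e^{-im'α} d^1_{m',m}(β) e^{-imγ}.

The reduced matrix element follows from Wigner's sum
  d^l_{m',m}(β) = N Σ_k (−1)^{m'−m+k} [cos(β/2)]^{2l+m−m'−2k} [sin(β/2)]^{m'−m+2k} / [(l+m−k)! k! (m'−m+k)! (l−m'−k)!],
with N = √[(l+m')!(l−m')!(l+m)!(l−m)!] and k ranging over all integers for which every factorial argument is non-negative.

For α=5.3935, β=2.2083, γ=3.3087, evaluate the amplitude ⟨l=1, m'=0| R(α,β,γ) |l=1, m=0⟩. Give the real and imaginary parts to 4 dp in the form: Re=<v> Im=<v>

Split into d^1_{0,0}(β=2.2083) × two z-phases.
Half-angle: c=0.449894, s=0.893082. N=√(1·1·1·1)=1.000000
k: max(0,(0)−(0))=0 … min(1+(0),1−(0))=1
  k=0: (−1)^0·1.0000/(1)·0.4499^2·0.8931^0 = +0.202404
  k=1: (−1)^1·1.0000/(1)·0.4499^0·0.8931^2 = -0.797596
d^1_{0,0}(2.2083) = +0.202404 -0.797596 = -0.595191
Attach z-rotation phases: D = e^{-i(0)(5.3935)}·(-0.595191)·e^{-i(0)(3.3087)} = -0.595191+0.000000i

Re=-0.5952 Im=0.0000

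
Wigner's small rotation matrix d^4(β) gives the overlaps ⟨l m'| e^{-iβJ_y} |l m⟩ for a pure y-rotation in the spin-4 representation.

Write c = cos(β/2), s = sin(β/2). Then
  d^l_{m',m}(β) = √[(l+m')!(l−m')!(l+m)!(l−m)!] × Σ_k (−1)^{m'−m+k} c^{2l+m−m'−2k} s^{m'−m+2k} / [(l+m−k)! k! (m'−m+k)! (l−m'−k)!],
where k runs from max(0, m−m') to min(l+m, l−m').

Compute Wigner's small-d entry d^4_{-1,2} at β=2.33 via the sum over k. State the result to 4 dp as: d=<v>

d=0.1765

d^4_{-1,2}(β=2.33) via Wigner's sum:
Half-angle: c=0.394751, s=0.918788. N=√(6·120·720·2)=1018.233765
The bounds max(0,m−m')=3 and min(l+m,l−m')=5 give 3 terms
  k=3: (−1)^0·1018.2338/(72)·0.3948^5·0.9188^3 = +0.105142
  k=4: (−1)^1·1018.2338/(48)·0.3948^3·0.9188^5 = -0.854381
  k=5: (−1)^2·1018.2338/(240)·0.3948^1·0.9188^7 = +0.925694
d^4_{-1,2}(2.33) = +0.105142 -0.854381 +0.925694 = +0.176454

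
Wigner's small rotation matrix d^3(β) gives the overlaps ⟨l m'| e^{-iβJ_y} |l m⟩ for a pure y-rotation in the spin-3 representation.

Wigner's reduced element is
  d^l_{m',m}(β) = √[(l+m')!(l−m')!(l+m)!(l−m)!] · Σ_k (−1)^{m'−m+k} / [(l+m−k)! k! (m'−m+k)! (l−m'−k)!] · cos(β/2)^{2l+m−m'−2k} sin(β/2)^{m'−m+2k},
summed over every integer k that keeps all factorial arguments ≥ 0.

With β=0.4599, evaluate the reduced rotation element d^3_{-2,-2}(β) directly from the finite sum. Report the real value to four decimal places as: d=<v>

d^3_{-2,-2}(β=0.4599) via Wigner's sum:
Half-angle: c=0.973678, s=0.227929. N=√(1·120·1·120)=120.000000
k∈{0,1} keeps every argument non-negative
  k=0: (−1)^0·120.0000/(120)·0.9737^6·0.2279^0 = +0.852102
  k=1: (−1)^1·120.0000/(24)·0.9737^4·0.2279^2 = -0.233469
d^3_{-2,-2}(0.4599) = +0.852102 -0.233469 = +0.618633

d=0.6186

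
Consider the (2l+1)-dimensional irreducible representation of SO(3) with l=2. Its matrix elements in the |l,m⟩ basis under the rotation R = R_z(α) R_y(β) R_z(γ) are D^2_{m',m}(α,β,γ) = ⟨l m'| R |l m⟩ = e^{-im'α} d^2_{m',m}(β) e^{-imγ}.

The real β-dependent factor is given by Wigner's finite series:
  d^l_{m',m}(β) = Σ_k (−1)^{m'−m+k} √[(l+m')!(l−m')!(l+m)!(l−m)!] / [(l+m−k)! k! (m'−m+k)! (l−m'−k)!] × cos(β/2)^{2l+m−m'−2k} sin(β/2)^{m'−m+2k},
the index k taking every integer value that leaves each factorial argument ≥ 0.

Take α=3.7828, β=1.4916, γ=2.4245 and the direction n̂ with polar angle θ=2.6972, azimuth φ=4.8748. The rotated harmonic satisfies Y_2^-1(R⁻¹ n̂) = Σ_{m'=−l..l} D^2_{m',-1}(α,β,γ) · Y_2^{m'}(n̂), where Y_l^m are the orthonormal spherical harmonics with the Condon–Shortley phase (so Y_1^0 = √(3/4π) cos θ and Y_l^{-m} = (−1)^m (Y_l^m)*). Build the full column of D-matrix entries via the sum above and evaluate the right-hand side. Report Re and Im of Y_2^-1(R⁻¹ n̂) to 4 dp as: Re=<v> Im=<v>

Re=-0.0428 Im=0.0866

Need the full column D^2_{m',-1} for m'=−2..2 at α=3.7828, β=1.4916, γ=2.4245.
cos(β/2)=0.734545, sin(β/2)=0.678560
d^2_{-2,-1}: single k=1 term ⇒ +0.537866;  D = -0.454182-0.288128i
d^2_{-1,-1}: k∈[0..1] ⇒ +0.291122 -0.745306 = -0.454184;  D = -0.452877+0.034433i
d^2_{0,-1}: k∈[0..1] ⇒ -0.658748 +0.562158 = -0.096590;  D = +0.072802-0.063479i
d^2_{1,-1}: k∈[0..1] ⇒ +0.745306 -0.212008 = +0.533298;  D = +0.112473-0.521303i
d^2_{2,-1}: single k=0 term ⇒ -0.459000;  D = -0.190806-0.417462i
Y_2^{m'}(θ=2.6972,φ=4.8748) and Σ D·Y over m':
  (-0.4542-0.2881i)·(-0.0677+0.0228i)  (-0.4529+0.0344i)·(-0.0485-0.2959i)  (+0.0728-0.0635i)·(+0.4559+0.0000i)  (+0.1125-0.5213i)·(+0.0485-0.2959i)  (-0.1908-0.4175i)·(-0.0677-0.0228i)
Y_2^-1(R⁻¹ n̂) = -0.042779+0.086584i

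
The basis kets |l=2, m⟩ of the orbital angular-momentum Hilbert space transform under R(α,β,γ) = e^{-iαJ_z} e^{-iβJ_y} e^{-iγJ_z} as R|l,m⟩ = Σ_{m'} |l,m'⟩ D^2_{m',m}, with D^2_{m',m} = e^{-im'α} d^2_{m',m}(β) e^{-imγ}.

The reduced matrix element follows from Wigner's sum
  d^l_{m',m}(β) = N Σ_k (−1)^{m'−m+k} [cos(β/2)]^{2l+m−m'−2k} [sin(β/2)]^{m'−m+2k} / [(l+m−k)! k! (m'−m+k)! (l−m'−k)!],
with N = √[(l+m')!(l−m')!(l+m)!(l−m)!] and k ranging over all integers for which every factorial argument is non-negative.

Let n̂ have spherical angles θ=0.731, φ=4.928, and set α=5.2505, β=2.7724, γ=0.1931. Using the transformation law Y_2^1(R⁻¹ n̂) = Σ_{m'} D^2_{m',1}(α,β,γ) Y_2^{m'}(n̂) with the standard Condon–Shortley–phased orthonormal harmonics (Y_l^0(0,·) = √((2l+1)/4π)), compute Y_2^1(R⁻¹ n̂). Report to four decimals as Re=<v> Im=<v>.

Need the full column D^2_{m',1} for m'=−2..2 at α=5.2505, β=2.7724, γ=0.1931.
cos(β/2)=0.183550, sin(β/2)=0.983010
d^2_{-2,1}: single k=3 term ⇒ +0.348705;  D = -0.221338-0.269453i
d^2_{-1,1}: k∈[2..3] ⇒ +0.097666 -0.933754 = -0.836088;  D = -0.282771+0.786818i
d^2_{0,1}: k∈[1..2] ⇒ +0.014890 -0.427075 = -0.412185;  D = -0.404524+0.079099i
d^2_{1,1}: k∈[0..1] ⇒ +0.001135 -0.097666 = -0.096531;  D = -0.064461-0.071855i
d^2_{2,1}: single k=0 term ⇒ -0.012158;  D = +0.003610-0.011609i
Y_2^{m'}(θ=0.731,φ=4.928) and Σ D·Y over m':
  (-0.2213-0.2695i)·(-0.1564+0.0720i)  (-0.2828+0.7868i)·(+0.0822+0.3751i)  (-0.4045+0.0791i)·(+0.2091+0.0000i)  (-0.0645-0.0719i)·(-0.0822+0.3751i)  (+0.0036-0.0116i)·(-0.1564-0.0720i)
Y_2^1(R⁻¹ n̂) = -0.318080-0.015396i

Re=-0.3181 Im=-0.0154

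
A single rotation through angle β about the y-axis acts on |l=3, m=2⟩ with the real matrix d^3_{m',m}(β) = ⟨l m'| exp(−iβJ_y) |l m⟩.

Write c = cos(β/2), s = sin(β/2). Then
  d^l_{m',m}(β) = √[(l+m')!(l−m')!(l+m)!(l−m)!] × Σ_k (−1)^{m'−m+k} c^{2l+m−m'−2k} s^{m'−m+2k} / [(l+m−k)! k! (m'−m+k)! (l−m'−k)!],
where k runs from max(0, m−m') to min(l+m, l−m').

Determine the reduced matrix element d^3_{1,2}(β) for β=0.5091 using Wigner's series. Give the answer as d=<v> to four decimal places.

d^3_{1,2}(β=0.5091) via Wigner's sum:
c=cos(0.5091/2)=0.967777, s=sin(0.5091/2)=0.251810; N=√[24·2·120·1]=75.894664
Admissible k: 1..2 (factorial args all ≥0)
  k=1: (−1)^0·75.8947/(24)·0.9678^5·0.2518^1 = +0.676003
  k=2: (−1)^1·75.8947/(12)·0.9678^3·0.2518^3 = -0.091532
d^3_{1,2}(0.5091) = +0.676003 -0.091532 = +0.584471

d=0.5845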